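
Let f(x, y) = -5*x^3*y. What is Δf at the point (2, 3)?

-180

∂²f/∂x² = -30*x*y
∂²f/∂y² = 0
∇²f = -30*x*y
At (2, 3): -180.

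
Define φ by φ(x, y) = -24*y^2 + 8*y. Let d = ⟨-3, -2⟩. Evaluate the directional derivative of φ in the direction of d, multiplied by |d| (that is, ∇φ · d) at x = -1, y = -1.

-112

∂φ/∂x = 0
∂φ/∂y = -48*y + 8
∇φ at (-1, -1) = (0, 56)
∇φ · d = (0)(-3) + (56)(-2) = -112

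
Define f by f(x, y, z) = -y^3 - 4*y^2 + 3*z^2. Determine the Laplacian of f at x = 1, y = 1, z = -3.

∂²f/∂x² = 0
∂²f/∂y² = -2*(3*y + 4)
∂²f/∂z² = 6
∇²f = -6*y - 2
At (1, 1, -3): -8.

-8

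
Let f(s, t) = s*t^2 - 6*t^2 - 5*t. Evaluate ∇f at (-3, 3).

∂f/∂s = t^2
∂f/∂t = 2*s*t - 12*t - 5
∇f = (t^2, 2*s*t - 12*t - 5)
At (-3, 3): (9, -59).

(9, -59)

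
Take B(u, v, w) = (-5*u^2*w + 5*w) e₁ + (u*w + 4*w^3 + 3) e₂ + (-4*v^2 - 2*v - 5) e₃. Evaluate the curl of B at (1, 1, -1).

(-23, 0, -1)

(∇×B)₁ = ∂B₃/∂v − ∂B₂/∂w = -u - 8*v - 12*w^2 - 2
(∇×B)₂ = ∂B₁/∂w − ∂B₃/∂u = -5*u^2 + 5
(∇×B)₃ = ∂B₂/∂u − ∂B₁/∂v = w
∇×B = (-u - 8*v - 12*w^2 - 2, -5*u^2 + 5, w)
At (1, 1, -1): (-23, 0, -1).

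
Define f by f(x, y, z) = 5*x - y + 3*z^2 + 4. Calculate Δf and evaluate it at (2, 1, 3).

∂²f/∂x² = 0
∂²f/∂y² = 0
∂²f/∂z² = 6
∇²f = 6
At (2, 1, 3): 6.

6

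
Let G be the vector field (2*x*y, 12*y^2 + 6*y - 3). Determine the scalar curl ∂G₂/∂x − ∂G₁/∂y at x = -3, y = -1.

∂G₂/∂x = 0
∂G₁/∂y = 2*x
Scalar curl = -2*x
At (-3, -1): 6.

6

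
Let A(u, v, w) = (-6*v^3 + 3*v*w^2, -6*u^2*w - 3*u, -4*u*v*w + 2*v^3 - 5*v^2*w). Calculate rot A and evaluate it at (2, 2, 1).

(20, 20, 42)

(∇×A)₁ = ∂A₃/∂v − ∂A₂/∂w = 6*u^2 - 4*u*w + 6*v^2 - 10*v*w
(∇×A)₂ = ∂A₁/∂w − ∂A₃/∂u = 10*v*w
(∇×A)₃ = ∂A₂/∂u − ∂A₁/∂v = -12*u*w + 18*v^2 - 3*w^2 - 3
∇×A = (6*u^2 - 4*u*w + 6*v^2 - 10*v*w, 10*v*w, -12*u*w + 18*v^2 - 3*w^2 - 3)
At (2, 2, 1): (20, 20, 42).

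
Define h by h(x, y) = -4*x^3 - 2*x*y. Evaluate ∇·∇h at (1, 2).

-24

∂²h/∂x² = -24*x
∂²h/∂y² = 0
∇²h = -24*x
At (1, 2): -24.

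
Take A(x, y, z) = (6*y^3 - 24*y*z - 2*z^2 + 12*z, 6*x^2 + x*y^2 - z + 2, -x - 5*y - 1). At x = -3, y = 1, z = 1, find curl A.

(∇×A)₁ = ∂A₃/∂y − ∂A₂/∂z = -4
(∇×A)₂ = ∂A₁/∂z − ∂A₃/∂x = -24*y - 4*z + 13
(∇×A)₃ = ∂A₂/∂x − ∂A₁/∂y = 12*x - 17*y^2 + 24*z
∇×A = (-4, -24*y - 4*z + 13, 12*x - 17*y^2 + 24*z)
At (-3, 1, 1): (-4, -15, -29).

(-4, -15, -29)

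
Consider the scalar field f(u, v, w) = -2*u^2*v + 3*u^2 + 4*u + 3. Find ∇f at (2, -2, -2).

∂f/∂u = -4*u*v + 6*u + 4
∂f/∂v = -2*u^2
∂f/∂w = 0
∇f = (-4*u*v + 6*u + 4, -2*u^2, 0)
At (2, -2, -2): (32, -8, 0).

(32, -8, 0)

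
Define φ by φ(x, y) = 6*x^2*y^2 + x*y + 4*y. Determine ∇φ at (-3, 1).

∂φ/∂x = 12*x*y^2 + y
∂φ/∂y = 12*x^2*y + x + 4
∇φ = (12*x*y^2 + y, 12*x^2*y + x + 4)
At (-3, 1): (-35, 109).

(-35, 109)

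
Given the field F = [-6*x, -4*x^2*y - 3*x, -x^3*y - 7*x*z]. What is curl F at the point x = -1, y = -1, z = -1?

(1, -10, -11)

(∇×F)₁ = ∂F₃/∂y − ∂F₂/∂z = -x^3
(∇×F)₂ = ∂F₁/∂z − ∂F₃/∂x = 3*x^2*y + 7*z
(∇×F)₃ = ∂F₂/∂x − ∂F₁/∂y = -8*x*y - 3
∇×F = (-x^3, 3*x^2*y + 7*z, -8*x*y - 3)
At (-1, -1, -1): (1, -10, -11).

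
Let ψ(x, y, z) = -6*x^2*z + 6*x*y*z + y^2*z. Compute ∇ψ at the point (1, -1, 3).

(-54, 12, -11)

∂ψ/∂x = -12*x*z + 6*y*z
∂ψ/∂y = 6*x*z + 2*y*z
∂ψ/∂z = -6*x^2 + 6*x*y + y^2
∇ψ = (-12*x*z + 6*y*z, 6*x*z + 2*y*z, -6*x^2 + 6*x*y + y^2)
At (1, -1, 3): (-54, 12, -11).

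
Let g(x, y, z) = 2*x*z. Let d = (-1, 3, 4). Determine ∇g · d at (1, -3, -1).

∂g/∂x = 2*z
∂g/∂y = 0
∂g/∂z = 2*x
∇g at (1, -3, -1) = (-2, 0, 2)
∇g · d = (-2)(-1) + (0)(3) + (2)(4) = 10

10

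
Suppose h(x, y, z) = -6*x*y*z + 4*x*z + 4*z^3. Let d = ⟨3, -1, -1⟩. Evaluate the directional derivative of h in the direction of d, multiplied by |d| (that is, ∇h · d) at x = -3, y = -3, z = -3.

-186

∂h/∂x = -6*y*z + 4*z
∂h/∂y = -6*x*z
∂h/∂z = -6*x*y + 4*x + 12*z^2
∇h at (-3, -3, -3) = (-66, -54, 42)
∇h · d = (-66)(3) + (-54)(-1) + (42)(-1) = -186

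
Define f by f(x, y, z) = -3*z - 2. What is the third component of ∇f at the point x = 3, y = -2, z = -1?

-3

(∇f)_3 = ∂f/∂z = -3
At (3, -2, -1): -3.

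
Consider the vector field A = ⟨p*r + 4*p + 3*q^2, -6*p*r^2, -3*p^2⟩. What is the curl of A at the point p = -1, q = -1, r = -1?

(∇×A)₁ = ∂A₃/∂q − ∂A₂/∂r = 12*p*r
(∇×A)₂ = ∂A₁/∂r − ∂A₃/∂p = 7*p
(∇×A)₃ = ∂A₂/∂p − ∂A₁/∂q = -6*q - 6*r^2
∇×A = (12*p*r, 7*p, -6*q - 6*r^2)
At (-1, -1, -1): (12, -7, 0).

(12, -7, 0)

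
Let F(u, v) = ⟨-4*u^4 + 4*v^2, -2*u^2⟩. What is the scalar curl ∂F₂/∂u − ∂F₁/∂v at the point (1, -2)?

∂F₂/∂u = -4*u
∂F₁/∂v = 8*v
Scalar curl = -4*u - 8*v
At (1, -2): 12.

12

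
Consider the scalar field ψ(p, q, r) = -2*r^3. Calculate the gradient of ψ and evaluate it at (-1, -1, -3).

(0, 0, -54)

∂ψ/∂p = 0
∂ψ/∂q = 0
∂ψ/∂r = -6*r^2
∇ψ = (0, 0, -6*r^2)
At (-1, -1, -3): (0, 0, -54).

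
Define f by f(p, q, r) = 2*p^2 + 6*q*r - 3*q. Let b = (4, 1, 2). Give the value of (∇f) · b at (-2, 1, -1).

∂f/∂p = 4*p
∂f/∂q = 6*r - 3
∂f/∂r = 6*q
∇f at (-2, 1, -1) = (-8, -9, 6)
∇f · b = (-8)(4) + (-9)(1) + (6)(2) = -29

-29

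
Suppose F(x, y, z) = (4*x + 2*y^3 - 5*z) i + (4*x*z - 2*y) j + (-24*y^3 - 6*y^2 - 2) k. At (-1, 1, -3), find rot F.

(-80, -5, -18)

(∇×F)₁ = ∂F₃/∂y − ∂F₂/∂z = -4*x - 72*y^2 - 12*y
(∇×F)₂ = ∂F₁/∂z − ∂F₃/∂x = -5
(∇×F)₃ = ∂F₂/∂x − ∂F₁/∂y = -6*y^2 + 4*z
∇×F = (-4*x - 72*y^2 - 12*y, -5, -6*y^2 + 4*z)
At (-1, 1, -3): (-80, -5, -18).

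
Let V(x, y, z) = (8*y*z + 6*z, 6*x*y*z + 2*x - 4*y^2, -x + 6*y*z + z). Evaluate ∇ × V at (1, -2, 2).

(24, -9, -38)

(∇×V)₁ = ∂V₃/∂y − ∂V₂/∂z = -6*x*y + 6*z
(∇×V)₂ = ∂V₁/∂z − ∂V₃/∂x = 8*y + 7
(∇×V)₃ = ∂V₂/∂x − ∂V₁/∂y = 6*y*z - 8*z + 2
∇×V = (-6*x*y + 6*z, 8*y + 7, 6*y*z - 8*z + 2)
At (1, -2, 2): (24, -9, -38).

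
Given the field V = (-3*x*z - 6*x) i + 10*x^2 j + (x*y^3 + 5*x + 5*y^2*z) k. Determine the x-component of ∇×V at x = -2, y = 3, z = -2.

(∇×V)_1 = ∂V₃/∂y − ∂V₂/∂z
= 3*x*y^2 + 10*y*z − (0)
= 3*x*y^2 + 10*y*z
At (-2, 3, -2): -114.

-114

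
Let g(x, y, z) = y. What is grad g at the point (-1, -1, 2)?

(0, 1, 0)

∂g/∂x = 0
∂g/∂y = 1
∂g/∂z = 0
∇g = (0, 1, 0)
At (-1, -1, 2): (0, 1, 0).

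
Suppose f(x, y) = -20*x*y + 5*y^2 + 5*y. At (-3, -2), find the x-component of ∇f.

40

(∇f)_1 = ∂f/∂x = -20*y
At (-3, -2): 40.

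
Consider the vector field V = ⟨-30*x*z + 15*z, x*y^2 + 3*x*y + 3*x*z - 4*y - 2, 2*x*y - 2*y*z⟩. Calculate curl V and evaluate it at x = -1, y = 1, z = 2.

(-3, 43, 10)

(∇×V)₁ = ∂V₃/∂y − ∂V₂/∂z = -x - 2*z
(∇×V)₂ = ∂V₁/∂z − ∂V₃/∂x = -30*x - 2*y + 15
(∇×V)₃ = ∂V₂/∂x − ∂V₁/∂y = y^2 + 3*y + 3*z
∇×V = (-x - 2*z, -30*x - 2*y + 15, y^2 + 3*y + 3*z)
At (-1, 1, 2): (-3, 43, 10).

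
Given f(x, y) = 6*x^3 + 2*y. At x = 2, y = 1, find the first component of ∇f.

72

(∇f)_1 = ∂f/∂x = 18*x^2
At (2, 1): 72.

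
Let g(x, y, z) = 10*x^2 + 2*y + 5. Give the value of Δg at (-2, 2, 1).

20

∂²g/∂x² = 20
∂²g/∂y² = 0
∂²g/∂z² = 0
∇²g = 20
At (-2, 2, 1): 20.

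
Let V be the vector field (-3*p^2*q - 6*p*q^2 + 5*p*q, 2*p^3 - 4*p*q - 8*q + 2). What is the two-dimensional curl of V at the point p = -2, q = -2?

∂V₂/∂p = 6*p^2 - 4*q
∂V₁/∂q = -3*p^2 - 12*p*q + 5*p
Scalar curl = 9*p^2 + 12*p*q - 5*p - 4*q
At (-2, -2): 102.

102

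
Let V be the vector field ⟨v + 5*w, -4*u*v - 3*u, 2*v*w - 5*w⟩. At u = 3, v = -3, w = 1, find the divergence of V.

∂V₁/∂u = 0
∂V₂/∂v = -4*u
∂V₃/∂w = 2*v - 5
∇·V = -4*u + 2*v - 5
At (3, -3, 1): -23.

-23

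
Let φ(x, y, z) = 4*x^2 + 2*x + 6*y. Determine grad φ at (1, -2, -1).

∂φ/∂x = 8*x + 2
∂φ/∂y = 6
∂φ/∂z = 0
∇φ = (8*x + 2, 6, 0)
At (1, -2, -1): (10, 6, 0).

(10, 6, 0)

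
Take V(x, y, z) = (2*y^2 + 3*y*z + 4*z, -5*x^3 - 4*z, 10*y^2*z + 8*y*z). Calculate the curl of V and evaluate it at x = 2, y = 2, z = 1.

(∇×V)₁ = ∂V₃/∂y − ∂V₂/∂z = 20*y*z + 8*z + 4
(∇×V)₂ = ∂V₁/∂z − ∂V₃/∂x = 3*y + 4
(∇×V)₃ = ∂V₂/∂x − ∂V₁/∂y = -15*x^2 - 4*y - 3*z
∇×V = (20*y*z + 8*z + 4, 3*y + 4, -15*x^2 - 4*y - 3*z)
At (2, 2, 1): (52, 10, -71).

(52, 10, -71)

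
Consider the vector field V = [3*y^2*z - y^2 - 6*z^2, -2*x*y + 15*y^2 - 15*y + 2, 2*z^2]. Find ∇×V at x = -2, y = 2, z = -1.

(0, 24, 12)

(∇×V)₁ = ∂V₃/∂y − ∂V₂/∂z = 0
(∇×V)₂ = ∂V₁/∂z − ∂V₃/∂x = 3*y^2 - 12*z
(∇×V)₃ = ∂V₂/∂x − ∂V₁/∂y = -6*y*z
∇×V = (0, 3*y^2 - 12*z, -6*y*z)
At (-2, 2, -1): (0, 24, 12).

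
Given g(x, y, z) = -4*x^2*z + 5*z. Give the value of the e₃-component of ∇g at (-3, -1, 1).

-31

(∇g)_3 = ∂g/∂z = -4*x^2 + 5
At (-3, -1, 1): -31.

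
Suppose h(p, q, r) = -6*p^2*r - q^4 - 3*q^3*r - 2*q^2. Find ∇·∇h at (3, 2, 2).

∂²h/∂p² = -12*r
∂²h/∂q² = -2*(6*q^2 + 9*q*r + 2)
∂²h/∂r² = 0
∇²h = -12*q^2 - 18*q*r - 12*r - 4
At (3, 2, 2): -148.

-148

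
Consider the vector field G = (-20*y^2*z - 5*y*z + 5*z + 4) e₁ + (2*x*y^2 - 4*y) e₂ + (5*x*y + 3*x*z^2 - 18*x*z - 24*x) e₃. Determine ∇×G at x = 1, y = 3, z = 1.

(∇×G)₁ = ∂G₃/∂y − ∂G₂/∂z = 5*x
(∇×G)₂ = ∂G₁/∂z − ∂G₃/∂x = -20*y^2 - 10*y - 3*z^2 + 18*z + 29
(∇×G)₃ = ∂G₂/∂x − ∂G₁/∂y = 2*y^2 + 40*y*z + 5*z
∇×G = (5*x, -20*y^2 - 10*y - 3*z^2 + 18*z + 29, 2*y^2 + 40*y*z + 5*z)
At (1, 3, 1): (5, -166, 143).

(5, -166, 143)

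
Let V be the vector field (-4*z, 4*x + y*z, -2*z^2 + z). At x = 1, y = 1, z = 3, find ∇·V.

∂V₁/∂x = 0
∂V₂/∂y = z
∂V₃/∂z = -4*z + 1
∇·V = -3*z + 1
At (1, 1, 3): -8.

-8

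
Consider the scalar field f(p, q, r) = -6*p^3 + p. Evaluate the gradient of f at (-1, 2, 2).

(-17, 0, 0)

∂f/∂p = -18*p^2 + 1
∂f/∂q = 0
∂f/∂r = 0
∇f = (-18*p^2 + 1, 0, 0)
At (-1, 2, 2): (-17, 0, 0).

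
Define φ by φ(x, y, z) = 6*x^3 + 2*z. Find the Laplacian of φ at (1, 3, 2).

36

∂²φ/∂x² = 36*x
∂²φ/∂y² = 0
∂²φ/∂z² = 0
∇²φ = 36*x
At (1, 3, 2): 36.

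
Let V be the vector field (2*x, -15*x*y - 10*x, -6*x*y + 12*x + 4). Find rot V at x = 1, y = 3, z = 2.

(∇×V)₁ = ∂V₃/∂y − ∂V₂/∂z = -6*x
(∇×V)₂ = ∂V₁/∂z − ∂V₃/∂x = 6*y - 12
(∇×V)₃ = ∂V₂/∂x − ∂V₁/∂y = -15*y - 10
∇×V = (-6*x, 6*y - 12, -15*y - 10)
At (1, 3, 2): (-6, 6, -55).

(-6, 6, -55)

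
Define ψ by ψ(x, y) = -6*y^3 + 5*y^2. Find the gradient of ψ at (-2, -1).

(0, -28)

∂ψ/∂x = 0
∂ψ/∂y = -18*y^2 + 10*y
∇ψ = (0, -18*y^2 + 10*y)
At (-2, -1): (0, -28).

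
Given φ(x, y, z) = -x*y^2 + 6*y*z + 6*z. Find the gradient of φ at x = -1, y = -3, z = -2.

∂φ/∂x = -y^2
∂φ/∂y = -2*x*y + 6*z
∂φ/∂z = 6*y + 6
∇φ = (-y^2, -2*x*y + 6*z, 6*y + 6)
At (-1, -3, -2): (-9, -18, -12).

(-9, -18, -12)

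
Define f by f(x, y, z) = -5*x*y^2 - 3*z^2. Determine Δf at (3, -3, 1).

-36

∂²f/∂x² = 0
∂²f/∂y² = -10*x
∂²f/∂z² = -6
∇²f = -10*x - 6
At (3, -3, 1): -36.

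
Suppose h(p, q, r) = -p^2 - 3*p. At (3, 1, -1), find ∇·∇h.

-2

∂²h/∂p² = -2
∂²h/∂q² = 0
∂²h/∂r² = 0
∇²h = -2
At (3, 1, -1): -2.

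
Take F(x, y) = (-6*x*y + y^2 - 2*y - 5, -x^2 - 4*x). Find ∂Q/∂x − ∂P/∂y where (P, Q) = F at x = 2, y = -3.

∂F₂/∂x = -2*x - 4
∂F₁/∂y = -6*x + 2*y - 2
Scalar curl = 4*x - 2*y - 2
At (2, -3): 12.

12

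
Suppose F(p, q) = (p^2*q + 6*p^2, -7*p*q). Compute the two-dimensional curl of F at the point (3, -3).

12

∂F₂/∂p = -7*q
∂F₁/∂q = p^2
Scalar curl = -p^2 - 7*q
At (3, -3): 12.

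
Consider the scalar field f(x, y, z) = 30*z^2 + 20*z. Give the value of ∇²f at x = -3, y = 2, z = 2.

∂²f/∂x² = 0
∂²f/∂y² = 0
∂²f/∂z² = 60
∇²f = 60
At (-3, 2, 2): 60.

60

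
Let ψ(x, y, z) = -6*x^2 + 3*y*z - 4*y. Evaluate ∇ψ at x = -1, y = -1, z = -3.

∂ψ/∂x = -12*x
∂ψ/∂y = 3*z - 4
∂ψ/∂z = 3*y
∇ψ = (-12*x, 3*z - 4, 3*y)
At (-1, -1, -3): (12, -13, -3).

(12, -13, -3)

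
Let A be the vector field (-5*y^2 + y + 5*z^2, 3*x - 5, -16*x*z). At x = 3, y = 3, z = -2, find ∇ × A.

(0, -52, 32)

(∇×A)₁ = ∂A₃/∂y − ∂A₂/∂z = 0
(∇×A)₂ = ∂A₁/∂z − ∂A₃/∂x = 26*z
(∇×A)₃ = ∂A₂/∂x − ∂A₁/∂y = 10*y + 2
∇×A = (0, 26*z, 10*y + 2)
At (3, 3, -2): (0, -52, 32).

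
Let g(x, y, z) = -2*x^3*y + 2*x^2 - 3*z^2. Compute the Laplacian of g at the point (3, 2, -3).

∂²g/∂x² = 4*(-3*x*y + 1)
∂²g/∂y² = 0
∂²g/∂z² = -6
∇²g = -12*x*y - 2
At (3, 2, -3): -74.

-74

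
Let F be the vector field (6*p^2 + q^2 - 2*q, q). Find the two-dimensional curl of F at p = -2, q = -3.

∂F₂/∂p = 0
∂F₁/∂q = 2*q - 2
Scalar curl = -2*q + 2
At (-2, -3): 8.

8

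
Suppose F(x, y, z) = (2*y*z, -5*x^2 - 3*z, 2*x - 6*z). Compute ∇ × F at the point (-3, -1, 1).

(3, -4, 28)

(∇×F)₁ = ∂F₃/∂y − ∂F₂/∂z = 3
(∇×F)₂ = ∂F₁/∂z − ∂F₃/∂x = 2*y - 2
(∇×F)₃ = ∂F₂/∂x − ∂F₁/∂y = -10*x - 2*z
∇×F = (3, 2*y - 2, -10*x - 2*z)
At (-3, -1, 1): (3, -4, 28).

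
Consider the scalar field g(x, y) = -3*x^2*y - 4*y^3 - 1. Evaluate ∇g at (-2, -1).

(-12, -24)

∂g/∂x = -6*x*y
∂g/∂y = -3*x^2 - 12*y^2
∇g = (-6*x*y, -3*x^2 - 12*y^2)
At (-2, -1): (-12, -24).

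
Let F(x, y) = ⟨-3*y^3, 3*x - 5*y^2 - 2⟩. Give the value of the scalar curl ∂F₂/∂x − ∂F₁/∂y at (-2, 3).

∂F₂/∂x = 3
∂F₁/∂y = -9*y^2
Scalar curl = 9*y^2 + 3
At (-2, 3): 84.

84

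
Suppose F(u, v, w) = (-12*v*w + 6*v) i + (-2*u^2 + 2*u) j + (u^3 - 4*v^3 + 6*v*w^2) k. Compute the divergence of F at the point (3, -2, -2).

48

∂F₁/∂u = 0
∂F₂/∂v = 0
∂F₃/∂w = 12*v*w
∇·F = 12*v*w
At (3, -2, -2): 48.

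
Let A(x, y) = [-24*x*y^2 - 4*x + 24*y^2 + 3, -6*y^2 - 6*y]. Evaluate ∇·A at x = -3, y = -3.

-190

∂A₁/∂x = -24*y^2 - 4
∂A₂/∂y = -12*y - 6
∇·A = -24*y^2 - 12*y - 10
At (-3, -3): -190.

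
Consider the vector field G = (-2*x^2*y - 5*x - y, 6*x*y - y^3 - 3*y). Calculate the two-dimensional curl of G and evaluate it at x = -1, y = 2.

∂G₂/∂x = 6*y
∂G₁/∂y = -2*x^2 - 1
Scalar curl = 2*x^2 + 6*y + 1
At (-1, 2): 15.

15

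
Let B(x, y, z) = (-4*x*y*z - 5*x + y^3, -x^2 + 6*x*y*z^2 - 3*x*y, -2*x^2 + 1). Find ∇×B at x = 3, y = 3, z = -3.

(324, -24, 84)

(∇×B)₁ = ∂B₃/∂y − ∂B₂/∂z = -12*x*y*z
(∇×B)₂ = ∂B₁/∂z − ∂B₃/∂x = -4*x*y + 4*x
(∇×B)₃ = ∂B₂/∂x − ∂B₁/∂y = 4*x*z - 2*x - 3*y^2 + 6*y*z^2 - 3*y
∇×B = (-12*x*y*z, -4*x*y + 4*x, 4*x*z - 2*x - 3*y^2 + 6*y*z^2 - 3*y)
At (3, 3, -3): (324, -24, 84).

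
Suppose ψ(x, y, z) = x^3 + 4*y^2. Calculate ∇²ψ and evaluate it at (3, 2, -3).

∂²ψ/∂x² = 6*x
∂²ψ/∂y² = 8
∂²ψ/∂z² = 0
∇²ψ = 6*x + 8
At (3, 2, -3): 26.

26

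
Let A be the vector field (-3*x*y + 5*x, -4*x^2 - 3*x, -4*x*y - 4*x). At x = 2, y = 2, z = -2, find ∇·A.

-1

∂A₁/∂x = -3*y + 5
∂A₂/∂y = 0
∂A₃/∂z = 0
∇·A = -3*y + 5
At (2, 2, -2): -1.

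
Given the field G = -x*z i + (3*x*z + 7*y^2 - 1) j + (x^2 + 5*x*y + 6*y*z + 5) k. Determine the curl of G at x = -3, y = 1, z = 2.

(6, 4, 6)

(∇×G)₁ = ∂G₃/∂y − ∂G₂/∂z = 2*x + 6*z
(∇×G)₂ = ∂G₁/∂z − ∂G₃/∂x = -3*x - 5*y
(∇×G)₃ = ∂G₂/∂x − ∂G₁/∂y = 3*z
∇×G = (2*x + 6*z, -3*x - 5*y, 3*z)
At (-3, 1, 2): (6, 4, 6).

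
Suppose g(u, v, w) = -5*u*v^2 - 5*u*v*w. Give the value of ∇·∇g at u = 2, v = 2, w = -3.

∂²g/∂u² = 0
∂²g/∂v² = -10*u
∂²g/∂w² = 0
∇²g = -10*u
At (2, 2, -3): -20.

-20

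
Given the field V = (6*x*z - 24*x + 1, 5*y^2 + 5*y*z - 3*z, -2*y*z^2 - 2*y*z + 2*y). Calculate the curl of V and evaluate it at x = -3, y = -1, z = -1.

(∇×V)₁ = ∂V₃/∂y − ∂V₂/∂z = -5*y - 2*z^2 - 2*z + 5
(∇×V)₂ = ∂V₁/∂z − ∂V₃/∂x = 6*x
(∇×V)₃ = ∂V₂/∂x − ∂V₁/∂y = 0
∇×V = (-5*y - 2*z^2 - 2*z + 5, 6*x, 0)
At (-3, -1, -1): (10, -18, 0).

(10, -18, 0)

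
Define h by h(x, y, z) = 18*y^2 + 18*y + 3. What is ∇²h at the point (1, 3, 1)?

36

∂²h/∂x² = 0
∂²h/∂y² = 36
∂²h/∂z² = 0
∇²h = 36
At (1, 3, 1): 36.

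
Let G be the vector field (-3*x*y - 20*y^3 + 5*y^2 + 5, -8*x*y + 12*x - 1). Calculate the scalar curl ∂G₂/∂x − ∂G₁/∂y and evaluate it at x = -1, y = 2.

213

∂G₂/∂x = -8*y + 12
∂G₁/∂y = -3*x - 60*y^2 + 10*y
Scalar curl = 3*x + 60*y^2 - 18*y + 12
At (-1, 2): 213.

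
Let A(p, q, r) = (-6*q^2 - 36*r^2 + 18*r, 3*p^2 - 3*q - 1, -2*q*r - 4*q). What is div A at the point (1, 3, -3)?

∂A₁/∂p = 0
∂A₂/∂q = -3
∂A₃/∂r = -2*q
∇·A = -2*q - 3
At (1, 3, -3): -9.

-9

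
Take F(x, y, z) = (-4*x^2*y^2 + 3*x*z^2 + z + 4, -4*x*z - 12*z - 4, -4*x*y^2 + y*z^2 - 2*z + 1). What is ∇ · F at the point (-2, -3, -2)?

∂F₁/∂x = -8*x*y^2 + 3*z^2
∂F₂/∂y = 0
∂F₃/∂z = 2*y*z - 2
∇·F = -8*x*y^2 + 2*y*z + 3*z^2 - 2
At (-2, -3, -2): 166.

166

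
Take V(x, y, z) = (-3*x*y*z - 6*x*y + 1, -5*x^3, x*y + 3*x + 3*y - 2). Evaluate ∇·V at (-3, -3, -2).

∂V₁/∂x = -3*y*z - 6*y
∂V₂/∂y = 0
∂V₃/∂z = 0
∇·V = -3*y*z - 6*y
At (-3, -3, -2): 0.

0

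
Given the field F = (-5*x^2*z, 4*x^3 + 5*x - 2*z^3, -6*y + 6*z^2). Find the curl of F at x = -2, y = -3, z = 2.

(∇×F)₁ = ∂F₃/∂y − ∂F₂/∂z = 6*z^2 - 6
(∇×F)₂ = ∂F₁/∂z − ∂F₃/∂x = -5*x^2
(∇×F)₃ = ∂F₂/∂x − ∂F₁/∂y = 12*x^2 + 5
∇×F = (6*z^2 - 6, -5*x^2, 12*x^2 + 5)
At (-2, -3, 2): (18, -20, 53).

(18, -20, 53)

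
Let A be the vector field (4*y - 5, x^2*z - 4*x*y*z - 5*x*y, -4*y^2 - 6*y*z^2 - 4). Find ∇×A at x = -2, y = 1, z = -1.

(∇×A)₁ = ∂A₃/∂y − ∂A₂/∂z = -x^2 + 4*x*y - 8*y - 6*z^2
(∇×A)₂ = ∂A₁/∂z − ∂A₃/∂x = 0
(∇×A)₃ = ∂A₂/∂x − ∂A₁/∂y = 2*x*z - 4*y*z - 5*y - 4
∇×A = (-x^2 + 4*x*y - 8*y - 6*z^2, 0, 2*x*z - 4*y*z - 5*y - 4)
At (-2, 1, -1): (-26, 0, -1).

(-26, 0, -1)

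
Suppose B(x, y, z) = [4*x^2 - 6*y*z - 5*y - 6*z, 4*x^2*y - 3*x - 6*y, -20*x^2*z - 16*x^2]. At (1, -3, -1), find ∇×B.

(∇×B)₁ = ∂B₃/∂y − ∂B₂/∂z = 0
(∇×B)₂ = ∂B₁/∂z − ∂B₃/∂x = 40*x*z + 32*x - 6*y - 6
(∇×B)₃ = ∂B₂/∂x − ∂B₁/∂y = 8*x*y + 6*z + 2
∇×B = (0, 40*x*z + 32*x - 6*y - 6, 8*x*y + 6*z + 2)
At (1, -3, -1): (0, 4, -28).

(0, 4, -28)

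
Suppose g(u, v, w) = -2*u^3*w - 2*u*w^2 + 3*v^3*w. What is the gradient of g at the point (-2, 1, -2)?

∂g/∂u = -6*u^2*w - 2*w^2
∂g/∂v = 9*v^2*w
∂g/∂w = -2*u^3 - 4*u*w + 3*v^3
∇g = (-6*u^2*w - 2*w^2, 9*v^2*w, -2*u^3 - 4*u*w + 3*v^3)
At (-2, 1, -2): (40, -18, 3).

(40, -18, 3)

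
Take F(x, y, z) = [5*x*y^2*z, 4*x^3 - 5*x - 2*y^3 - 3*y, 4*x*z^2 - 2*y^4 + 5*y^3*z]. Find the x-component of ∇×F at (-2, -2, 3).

244

(∇×F)_1 = ∂F₃/∂y − ∂F₂/∂z
= -8*y^3 + 15*y^2*z − (0)
= -8*y^3 + 15*y^2*z
At (-2, -2, 3): 244.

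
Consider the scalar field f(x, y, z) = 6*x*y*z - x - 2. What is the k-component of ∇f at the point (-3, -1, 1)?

(∇f)_3 = ∂f/∂z = 6*x*y
At (-3, -1, 1): 18.

18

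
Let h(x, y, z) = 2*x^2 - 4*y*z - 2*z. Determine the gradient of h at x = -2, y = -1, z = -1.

(-8, 4, 2)

∂h/∂x = 4*x
∂h/∂y = -4*z
∂h/∂z = -4*y - 2
∇h = (4*x, -4*z, -4*y - 2)
At (-2, -1, -1): (-8, 4, 2).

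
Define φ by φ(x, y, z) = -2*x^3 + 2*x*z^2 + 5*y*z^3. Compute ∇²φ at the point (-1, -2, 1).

-52

∂²φ/∂x² = -12*x
∂²φ/∂y² = 0
∂²φ/∂z² = 2*(2*x + 15*y*z)
∇²φ = -8*x + 30*y*z
At (-1, -2, 1): -52.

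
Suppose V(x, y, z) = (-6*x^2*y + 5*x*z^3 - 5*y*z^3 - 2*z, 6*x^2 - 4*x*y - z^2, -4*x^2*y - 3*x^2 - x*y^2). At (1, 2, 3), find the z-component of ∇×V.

(∇×V)_3 = ∂V₂/∂x − ∂V₁/∂y
= 12*x - 4*y − (-6*x^2 - 5*z^3)
= 6*x^2 + 12*x - 4*y + 5*z^3
At (1, 2, 3): 145.

145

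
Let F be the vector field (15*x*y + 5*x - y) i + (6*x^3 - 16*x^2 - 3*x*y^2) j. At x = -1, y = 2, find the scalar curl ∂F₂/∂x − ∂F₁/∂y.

∂F₂/∂x = 18*x^2 - 32*x - 3*y^2
∂F₁/∂y = 15*x - 1
Scalar curl = 18*x^2 - 47*x - 3*y^2 + 1
At (-1, 2): 54.

54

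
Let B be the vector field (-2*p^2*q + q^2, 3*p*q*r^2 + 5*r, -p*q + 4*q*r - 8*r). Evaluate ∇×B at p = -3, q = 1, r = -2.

(∇×B)₁ = ∂B₃/∂q − ∂B₂/∂r = -6*p*q*r - p + 4*r - 5
(∇×B)₂ = ∂B₁/∂r − ∂B₃/∂p = q
(∇×B)₃ = ∂B₂/∂p − ∂B₁/∂q = 2*p^2 + 3*q*r^2 - 2*q
∇×B = (-6*p*q*r - p + 4*r - 5, q, 2*p^2 + 3*q*r^2 - 2*q)
At (-3, 1, -2): (-46, 1, 28).

(-46, 1, 28)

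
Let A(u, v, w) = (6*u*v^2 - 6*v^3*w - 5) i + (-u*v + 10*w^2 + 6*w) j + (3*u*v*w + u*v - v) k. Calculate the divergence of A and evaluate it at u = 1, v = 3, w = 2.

∂A₁/∂u = 6*v^2
∂A₂/∂v = -u
∂A₃/∂w = 3*u*v
∇·A = 3*u*v - u + 6*v^2
At (1, 3, 2): 62.

62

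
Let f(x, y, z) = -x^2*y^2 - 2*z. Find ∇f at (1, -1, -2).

∂f/∂x = -2*x*y^2
∂f/∂y = -2*x^2*y
∂f/∂z = -2
∇f = (-2*x*y^2, -2*x^2*y, -2)
At (1, -1, -2): (-2, 2, -2).

(-2, 2, -2)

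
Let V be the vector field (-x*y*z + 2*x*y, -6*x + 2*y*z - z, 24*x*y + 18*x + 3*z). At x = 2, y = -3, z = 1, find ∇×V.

(∇×V)₁ = ∂V₃/∂y − ∂V₂/∂z = 24*x - 2*y + 1
(∇×V)₂ = ∂V₁/∂z − ∂V₃/∂x = -x*y - 24*y - 18
(∇×V)₃ = ∂V₂/∂x − ∂V₁/∂y = x*z - 2*x - 6
∇×V = (24*x - 2*y + 1, -x*y - 24*y - 18, x*z - 2*x - 6)
At (2, -3, 1): (55, 60, -8).

(55, 60, -8)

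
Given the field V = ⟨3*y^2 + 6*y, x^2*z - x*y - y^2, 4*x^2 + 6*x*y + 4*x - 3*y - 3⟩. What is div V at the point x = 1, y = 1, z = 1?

-3

∂V₁/∂x = 0
∂V₂/∂y = -x - 2*y
∂V₃/∂z = 0
∇·V = -x - 2*y
At (1, 1, 1): -3.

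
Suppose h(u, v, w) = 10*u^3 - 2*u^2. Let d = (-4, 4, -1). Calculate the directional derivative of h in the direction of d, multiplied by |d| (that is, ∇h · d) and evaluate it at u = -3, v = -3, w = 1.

∂h/∂u = 30*u^2 - 4*u
∂h/∂v = 0
∂h/∂w = 0
∇h at (-3, -3, 1) = (282, 0, 0)
∇h · d = (282)(-4) + (0)(4) + (0)(-1) = -1128

-1128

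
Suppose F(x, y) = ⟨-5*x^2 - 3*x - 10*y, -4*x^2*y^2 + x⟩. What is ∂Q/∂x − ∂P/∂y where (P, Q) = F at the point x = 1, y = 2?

-21

∂F₂/∂x = -8*x*y^2 + 1
∂F₁/∂y = -10
Scalar curl = -8*x*y^2 + 11
At (1, 2): -21.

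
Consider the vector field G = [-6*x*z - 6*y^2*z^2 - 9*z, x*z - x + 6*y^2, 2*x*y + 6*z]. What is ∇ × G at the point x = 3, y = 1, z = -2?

(3, -5, 45)

(∇×G)₁ = ∂G₃/∂y − ∂G₂/∂z = x
(∇×G)₂ = ∂G₁/∂z − ∂G₃/∂x = -6*x - 12*y^2*z - 2*y - 9
(∇×G)₃ = ∂G₂/∂x − ∂G₁/∂y = 12*y*z^2 + z - 1
∇×G = (x, -6*x - 12*y^2*z - 2*y - 9, 12*y*z^2 + z - 1)
At (3, 1, -2): (3, -5, 45).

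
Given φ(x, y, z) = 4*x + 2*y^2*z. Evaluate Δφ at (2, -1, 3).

12

∂²φ/∂x² = 0
∂²φ/∂y² = 4*z
∂²φ/∂z² = 0
∇²φ = 4*z
At (2, -1, 3): 12.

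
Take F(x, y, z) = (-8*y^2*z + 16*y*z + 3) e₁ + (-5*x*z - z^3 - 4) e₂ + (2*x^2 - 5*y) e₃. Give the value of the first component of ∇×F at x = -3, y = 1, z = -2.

-8

(∇×F)_1 = ∂F₃/∂y − ∂F₂/∂z
= -5 − (-5*x - 3*z^2)
= 5*x + 3*z^2 - 5
At (-3, 1, -2): -8.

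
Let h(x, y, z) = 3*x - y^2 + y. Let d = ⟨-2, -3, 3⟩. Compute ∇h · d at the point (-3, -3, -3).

∂h/∂x = 3
∂h/∂y = -2*y + 1
∂h/∂z = 0
∇h at (-3, -3, -3) = (3, 7, 0)
∇h · d = (3)(-2) + (7)(-3) + (0)(3) = -27

-27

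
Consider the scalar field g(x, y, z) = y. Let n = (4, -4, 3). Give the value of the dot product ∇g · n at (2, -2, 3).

∂g/∂x = 0
∂g/∂y = 1
∂g/∂z = 0
∇g at (2, -2, 3) = (0, 1, 0)
∇g · n = (0)(4) + (1)(-4) + (0)(3) = -4

-4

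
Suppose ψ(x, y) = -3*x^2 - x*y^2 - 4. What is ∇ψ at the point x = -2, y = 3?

∂ψ/∂x = -6*x - y^2
∂ψ/∂y = -2*x*y
∇ψ = (-6*x - y^2, -2*x*y)
At (-2, 3): (3, 12).

(3, 12)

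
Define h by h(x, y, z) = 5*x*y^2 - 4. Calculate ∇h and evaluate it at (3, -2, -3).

∂h/∂x = 5*y^2
∂h/∂y = 10*x*y
∂h/∂z = 0
∇h = (5*y^2, 10*x*y, 0)
At (3, -2, -3): (20, -60, 0).

(20, -60, 0)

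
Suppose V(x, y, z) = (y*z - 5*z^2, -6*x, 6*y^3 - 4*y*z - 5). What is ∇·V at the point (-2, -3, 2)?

12

∂V₁/∂x = 0
∂V₂/∂y = 0
∂V₃/∂z = -4*y
∇·V = -4*y
At (-2, -3, 2): 12.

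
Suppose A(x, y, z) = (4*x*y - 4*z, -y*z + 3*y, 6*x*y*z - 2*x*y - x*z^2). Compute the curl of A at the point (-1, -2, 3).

(∇×A)₁ = ∂A₃/∂y − ∂A₂/∂z = 6*x*z - 2*x + y
(∇×A)₂ = ∂A₁/∂z − ∂A₃/∂x = -6*y*z + 2*y + z^2 - 4
(∇×A)₃ = ∂A₂/∂x − ∂A₁/∂y = -4*x
∇×A = (6*x*z - 2*x + y, -6*y*z + 2*y + z^2 - 4, -4*x)
At (-1, -2, 3): (-18, 37, 4).

(-18, 37, 4)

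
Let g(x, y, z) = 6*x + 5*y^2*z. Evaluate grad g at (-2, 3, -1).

∂g/∂x = 6
∂g/∂y = 10*y*z
∂g/∂z = 5*y^2
∇g = (6, 10*y*z, 5*y^2)
At (-2, 3, -1): (6, -30, 45).

(6, -30, 45)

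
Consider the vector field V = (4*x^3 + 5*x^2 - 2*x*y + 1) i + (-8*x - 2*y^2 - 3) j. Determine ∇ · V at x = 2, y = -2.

80

∂V₁/∂x = 12*x^2 + 10*x - 2*y
∂V₂/∂y = -4*y
∇·V = 12*x^2 + 10*x - 6*y
At (2, -2): 80.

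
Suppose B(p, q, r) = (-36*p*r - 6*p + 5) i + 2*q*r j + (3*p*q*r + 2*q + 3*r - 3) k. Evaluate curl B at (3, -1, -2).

(-14, -114, 0)

(∇×B)₁ = ∂B₃/∂q − ∂B₂/∂r = 3*p*r - 2*q + 2
(∇×B)₂ = ∂B₁/∂r − ∂B₃/∂p = -36*p - 3*q*r
(∇×B)₃ = ∂B₂/∂p − ∂B₁/∂q = 0
∇×B = (3*p*r - 2*q + 2, -36*p - 3*q*r, 0)
At (3, -1, -2): (-14, -114, 0).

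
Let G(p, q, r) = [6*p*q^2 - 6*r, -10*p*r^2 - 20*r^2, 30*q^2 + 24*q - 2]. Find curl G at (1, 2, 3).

(∇×G)₁ = ∂G₃/∂q − ∂G₂/∂r = 20*p*r + 60*q + 40*r + 24
(∇×G)₂ = ∂G₁/∂r − ∂G₃/∂p = -6
(∇×G)₃ = ∂G₂/∂p − ∂G₁/∂q = -12*p*q - 10*r^2
∇×G = (20*p*r + 60*q + 40*r + 24, -6, -12*p*q - 10*r^2)
At (1, 2, 3): (324, -6, -114).

(324, -6, -114)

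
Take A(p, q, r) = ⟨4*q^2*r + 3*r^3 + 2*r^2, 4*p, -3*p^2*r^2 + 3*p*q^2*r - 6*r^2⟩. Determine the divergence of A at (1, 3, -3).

81

∂A₁/∂p = 0
∂A₂/∂q = 0
∂A₃/∂r = -6*p^2*r + 3*p*q^2 - 12*r
∇·A = -6*p^2*r + 3*p*q^2 - 12*r
At (1, 3, -3): 81.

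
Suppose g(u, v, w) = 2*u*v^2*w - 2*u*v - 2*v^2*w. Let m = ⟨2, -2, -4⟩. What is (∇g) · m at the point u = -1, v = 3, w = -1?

44

∂g/∂u = 2*v^2*w - 2*v
∂g/∂v = 4*u*v*w - 2*u - 4*v*w
∂g/∂w = 2*u*v^2 - 2*v^2
∇g at (-1, 3, -1) = (-24, 26, -36)
∇g · m = (-24)(2) + (26)(-2) + (-36)(-4) = 44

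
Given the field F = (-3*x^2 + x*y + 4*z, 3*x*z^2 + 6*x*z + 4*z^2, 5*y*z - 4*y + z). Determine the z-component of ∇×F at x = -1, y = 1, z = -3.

10

(∇×F)_3 = ∂F₂/∂x − ∂F₁/∂y
= 3*z^2 + 6*z − (x)
= -x + 3*z^2 + 6*z
At (-1, 1, -3): 10.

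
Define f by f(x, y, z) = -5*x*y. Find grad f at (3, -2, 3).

(10, -15, 0)

∂f/∂x = -5*y
∂f/∂y = -5*x
∂f/∂z = 0
∇f = (-5*y, -5*x, 0)
At (3, -2, 3): (10, -15, 0).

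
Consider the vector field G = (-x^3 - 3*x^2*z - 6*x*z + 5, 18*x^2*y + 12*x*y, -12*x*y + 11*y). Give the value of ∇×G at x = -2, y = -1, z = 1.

(∇×G)₁ = ∂G₃/∂y − ∂G₂/∂z = -12*x + 11
(∇×G)₂ = ∂G₁/∂z − ∂G₃/∂x = -3*x^2 - 6*x + 12*y
(∇×G)₃ = ∂G₂/∂x − ∂G₁/∂y = 36*x*y + 12*y
∇×G = (-12*x + 11, -3*x^2 - 6*x + 12*y, 36*x*y + 12*y)
At (-2, -1, 1): (35, -12, 60).

(35, -12, 60)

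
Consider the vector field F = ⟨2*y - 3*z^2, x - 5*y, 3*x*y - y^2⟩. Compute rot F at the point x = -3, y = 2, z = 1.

(∇×F)₁ = ∂F₃/∂y − ∂F₂/∂z = 3*x - 2*y
(∇×F)₂ = ∂F₁/∂z − ∂F₃/∂x = -3*y - 6*z
(∇×F)₃ = ∂F₂/∂x − ∂F₁/∂y = -1
∇×F = (3*x - 2*y, -3*y - 6*z, -1)
At (-3, 2, 1): (-13, -12, -1).

(-13, -12, -1)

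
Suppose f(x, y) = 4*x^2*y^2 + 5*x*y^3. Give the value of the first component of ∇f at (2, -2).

24

(∇f)_1 = ∂f/∂x = 8*x*y^2 + 5*y^3
At (2, -2): 24.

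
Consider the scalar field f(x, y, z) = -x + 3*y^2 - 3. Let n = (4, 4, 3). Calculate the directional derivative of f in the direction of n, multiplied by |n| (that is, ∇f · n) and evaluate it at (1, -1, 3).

-28

∂f/∂x = -1
∂f/∂y = 6*y
∂f/∂z = 0
∇f at (1, -1, 3) = (-1, -6, 0)
∇f · n = (-1)(4) + (-6)(4) + (0)(3) = -28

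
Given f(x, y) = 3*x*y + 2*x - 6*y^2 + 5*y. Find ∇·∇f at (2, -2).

∂²f/∂x² = 0
∂²f/∂y² = -12
∇²f = -12
At (2, -2): -12.

-12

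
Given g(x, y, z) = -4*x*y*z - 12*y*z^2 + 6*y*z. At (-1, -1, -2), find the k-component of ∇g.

(∇g)_3 = ∂g/∂z = -4*x*y - 24*y*z + 6*y
At (-1, -1, -2): -58.

-58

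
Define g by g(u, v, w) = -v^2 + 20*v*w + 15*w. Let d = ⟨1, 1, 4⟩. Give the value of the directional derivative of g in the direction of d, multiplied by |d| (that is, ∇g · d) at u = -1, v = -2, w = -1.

-116

∂g/∂u = 0
∂g/∂v = -2*v + 20*w
∂g/∂w = 20*v + 15
∇g at (-1, -2, -1) = (0, -16, -25)
∇g · d = (0)(1) + (-16)(1) + (-25)(4) = -116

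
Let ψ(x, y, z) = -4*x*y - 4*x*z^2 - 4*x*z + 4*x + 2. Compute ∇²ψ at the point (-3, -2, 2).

∂²ψ/∂x² = 0
∂²ψ/∂y² = 0
∂²ψ/∂z² = -8*x
∇²ψ = -8*x
At (-3, -2, 2): 24.

24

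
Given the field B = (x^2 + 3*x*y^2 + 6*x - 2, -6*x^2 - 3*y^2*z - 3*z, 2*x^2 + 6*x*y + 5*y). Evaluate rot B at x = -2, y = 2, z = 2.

(8, -4, 48)

(∇×B)₁ = ∂B₃/∂y − ∂B₂/∂z = 6*x + 3*y^2 + 8
(∇×B)₂ = ∂B₁/∂z − ∂B₃/∂x = -4*x - 6*y
(∇×B)₃ = ∂B₂/∂x − ∂B₁/∂y = -6*x*y - 12*x
∇×B = (6*x + 3*y^2 + 8, -4*x - 6*y, -6*x*y - 12*x)
At (-2, 2, 2): (8, -4, 48).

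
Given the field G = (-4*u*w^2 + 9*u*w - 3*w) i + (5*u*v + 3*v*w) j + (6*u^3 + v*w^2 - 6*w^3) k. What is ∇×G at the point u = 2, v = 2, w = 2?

(∇×G)₁ = ∂G₃/∂v − ∂G₂/∂w = -3*v + w^2
(∇×G)₂ = ∂G₁/∂w − ∂G₃/∂u = -18*u^2 - 8*u*w + 9*u - 3
(∇×G)₃ = ∂G₂/∂u − ∂G₁/∂v = 5*v
∇×G = (-3*v + w^2, -18*u^2 - 8*u*w + 9*u - 3, 5*v)
At (2, 2, 2): (-2, -89, 10).

(-2, -89, 10)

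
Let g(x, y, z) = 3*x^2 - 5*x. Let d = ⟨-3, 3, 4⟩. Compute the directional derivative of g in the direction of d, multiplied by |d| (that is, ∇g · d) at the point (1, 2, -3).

∂g/∂x = 6*x - 5
∂g/∂y = 0
∂g/∂z = 0
∇g at (1, 2, -3) = (1, 0, 0)
∇g · d = (1)(-3) + (0)(3) + (0)(4) = -3

-3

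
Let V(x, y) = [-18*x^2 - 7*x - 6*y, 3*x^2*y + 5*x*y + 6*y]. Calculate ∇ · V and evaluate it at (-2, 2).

73

∂V₁/∂x = -36*x - 7
∂V₂/∂y = 3*x^2 + 5*x + 6
∇·V = 3*x^2 - 31*x - 1
At (-2, 2): 73.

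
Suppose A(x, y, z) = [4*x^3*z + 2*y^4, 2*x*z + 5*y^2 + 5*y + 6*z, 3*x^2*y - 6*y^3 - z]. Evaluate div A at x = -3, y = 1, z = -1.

-94

∂A₁/∂x = 12*x^2*z
∂A₂/∂y = 10*y + 5
∂A₃/∂z = -1
∇·A = 12*x^2*z + 10*y + 4
At (-3, 1, -1): -94.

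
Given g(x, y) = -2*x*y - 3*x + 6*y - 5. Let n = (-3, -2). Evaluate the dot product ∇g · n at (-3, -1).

∂g/∂x = -2*y - 3
∂g/∂y = -2*x + 6
∇g at (-3, -1) = (-1, 12)
∇g · n = (-1)(-3) + (12)(-2) = -21

-21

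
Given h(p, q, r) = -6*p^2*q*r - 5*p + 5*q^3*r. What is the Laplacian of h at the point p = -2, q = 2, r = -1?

∂²h/∂p² = -12*q*r
∂²h/∂q² = 30*q*r
∂²h/∂r² = 0
∇²h = 18*q*r
At (-2, 2, -1): -36.

-36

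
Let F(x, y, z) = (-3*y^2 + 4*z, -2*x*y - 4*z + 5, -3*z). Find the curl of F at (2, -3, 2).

(4, 4, -12)

(∇×F)₁ = ∂F₃/∂y − ∂F₂/∂z = 4
(∇×F)₂ = ∂F₁/∂z − ∂F₃/∂x = 4
(∇×F)₃ = ∂F₂/∂x − ∂F₁/∂y = 4*y
∇×F = (4, 4, 4*y)
At (2, -3, 2): (4, 4, -12).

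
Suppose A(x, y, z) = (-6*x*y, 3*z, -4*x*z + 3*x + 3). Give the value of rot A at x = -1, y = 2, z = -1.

(∇×A)₁ = ∂A₃/∂y − ∂A₂/∂z = -3
(∇×A)₂ = ∂A₁/∂z − ∂A₃/∂x = 4*z - 3
(∇×A)₃ = ∂A₂/∂x − ∂A₁/∂y = 6*x
∇×A = (-3, 4*z - 3, 6*x)
At (-1, 2, -1): (-3, -7, -6).

(-3, -7, -6)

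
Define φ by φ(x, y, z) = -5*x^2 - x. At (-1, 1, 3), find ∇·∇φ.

-10

∂²φ/∂x² = -10
∂²φ/∂y² = 0
∂²φ/∂z² = 0
∇²φ = -10
At (-1, 1, 3): -10.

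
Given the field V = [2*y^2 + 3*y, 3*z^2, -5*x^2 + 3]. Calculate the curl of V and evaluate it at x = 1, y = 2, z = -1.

(6, 10, -11)

(∇×V)₁ = ∂V₃/∂y − ∂V₂/∂z = -6*z
(∇×V)₂ = ∂V₁/∂z − ∂V₃/∂x = 10*x
(∇×V)₃ = ∂V₂/∂x − ∂V₁/∂y = -4*y - 3
∇×V = (-6*z, 10*x, -4*y - 3)
At (1, 2, -1): (6, 10, -11).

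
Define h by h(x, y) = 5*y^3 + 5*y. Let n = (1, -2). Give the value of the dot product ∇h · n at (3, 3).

-280

∂h/∂x = 0
∂h/∂y = 15*y^2 + 5
∇h at (3, 3) = (0, 140)
∇h · n = (0)(1) + (140)(-2) = -280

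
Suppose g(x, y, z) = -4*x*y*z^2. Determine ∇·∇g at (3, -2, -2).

48

∂²g/∂x² = 0
∂²g/∂y² = 0
∂²g/∂z² = -8*x*y
∇²g = -8*x*y
At (3, -2, -2): 48.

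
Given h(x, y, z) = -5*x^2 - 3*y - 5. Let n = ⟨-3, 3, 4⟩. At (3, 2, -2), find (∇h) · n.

81

∂h/∂x = -10*x
∂h/∂y = -3
∂h/∂z = 0
∇h at (3, 2, -2) = (-30, -3, 0)
∇h · n = (-30)(-3) + (-3)(3) + (0)(4) = 81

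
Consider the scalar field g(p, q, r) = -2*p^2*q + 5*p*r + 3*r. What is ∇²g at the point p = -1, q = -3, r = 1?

12

∂²g/∂p² = -4*q
∂²g/∂q² = 0
∂²g/∂r² = 0
∇²g = -4*q
At (-1, -3, 1): 12.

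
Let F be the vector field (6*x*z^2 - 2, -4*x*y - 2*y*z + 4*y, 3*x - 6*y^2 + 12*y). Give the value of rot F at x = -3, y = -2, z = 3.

(∇×F)₁ = ∂F₃/∂y − ∂F₂/∂z = -10*y + 12
(∇×F)₂ = ∂F₁/∂z − ∂F₃/∂x = 12*x*z - 3
(∇×F)₃ = ∂F₂/∂x − ∂F₁/∂y = -4*y
∇×F = (-10*y + 12, 12*x*z - 3, -4*y)
At (-3, -2, 3): (32, -111, 8).

(32, -111, 8)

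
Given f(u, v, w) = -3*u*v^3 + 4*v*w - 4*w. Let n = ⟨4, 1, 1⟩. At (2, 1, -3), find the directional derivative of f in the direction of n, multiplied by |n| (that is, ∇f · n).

∂f/∂u = -3*v^3
∂f/∂v = -9*u*v^2 + 4*w
∂f/∂w = 4*v - 4
∇f at (2, 1, -3) = (-3, -30, 0)
∇f · n = (-3)(4) + (-30)(1) + (0)(1) = -42

-42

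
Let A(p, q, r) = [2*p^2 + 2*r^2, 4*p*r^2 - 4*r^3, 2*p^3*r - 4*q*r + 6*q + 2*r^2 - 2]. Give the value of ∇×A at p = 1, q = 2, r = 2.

(30, -4, 16)

(∇×A)₁ = ∂A₃/∂q − ∂A₂/∂r = -8*p*r + 12*r^2 - 4*r + 6
(∇×A)₂ = ∂A₁/∂r − ∂A₃/∂p = -6*p^2*r + 4*r
(∇×A)₃ = ∂A₂/∂p − ∂A₁/∂q = 4*r^2
∇×A = (-8*p*r + 12*r^2 - 4*r + 6, -6*p^2*r + 4*r, 4*r^2)
At (1, 2, 2): (30, -4, 16).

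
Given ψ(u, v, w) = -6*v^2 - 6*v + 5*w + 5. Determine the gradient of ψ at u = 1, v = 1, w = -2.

∂ψ/∂u = 0
∂ψ/∂v = -12*v - 6
∂ψ/∂w = 5
∇ψ = (0, -12*v - 6, 5)
At (1, 1, -2): (0, -18, 5).

(0, -18, 5)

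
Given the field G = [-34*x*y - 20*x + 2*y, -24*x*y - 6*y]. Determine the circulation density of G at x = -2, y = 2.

-118

∂G₂/∂x = -24*y
∂G₁/∂y = -34*x + 2
Scalar curl = 34*x - 24*y - 2
At (-2, 2): -118.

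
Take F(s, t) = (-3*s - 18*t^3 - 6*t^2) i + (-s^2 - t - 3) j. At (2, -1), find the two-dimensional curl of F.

38

∂F₂/∂s = -2*s
∂F₁/∂t = -54*t^2 - 12*t
Scalar curl = -2*s + 54*t^2 + 12*t
At (2, -1): 38.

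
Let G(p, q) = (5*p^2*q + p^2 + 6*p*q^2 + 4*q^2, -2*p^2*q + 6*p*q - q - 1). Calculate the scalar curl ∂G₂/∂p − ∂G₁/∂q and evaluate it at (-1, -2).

-33

∂G₂/∂p = -4*p*q + 6*q
∂G₁/∂q = 5*p^2 + 12*p*q + 8*q
Scalar curl = -5*p^2 - 16*p*q - 2*q
At (-1, -2): -33.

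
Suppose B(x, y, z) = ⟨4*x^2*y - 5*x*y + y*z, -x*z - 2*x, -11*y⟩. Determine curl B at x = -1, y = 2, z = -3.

(∇×B)₁ = ∂B₃/∂y − ∂B₂/∂z = x - 11
(∇×B)₂ = ∂B₁/∂z − ∂B₃/∂x = y
(∇×B)₃ = ∂B₂/∂x − ∂B₁/∂y = -4*x^2 + 5*x - 2*z - 2
∇×B = (x - 11, y, -4*x^2 + 5*x - 2*z - 2)
At (-1, 2, -3): (-12, 2, -5).

(-12, 2, -5)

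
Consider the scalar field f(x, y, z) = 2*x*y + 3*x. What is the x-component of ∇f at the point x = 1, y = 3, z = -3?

(∇f)_1 = ∂f/∂x = 2*y + 3
At (1, 3, -3): 9.

9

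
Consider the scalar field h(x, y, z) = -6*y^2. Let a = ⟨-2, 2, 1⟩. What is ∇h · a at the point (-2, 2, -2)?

∂h/∂x = 0
∂h/∂y = -12*y
∂h/∂z = 0
∇h at (-2, 2, -2) = (0, -24, 0)
∇h · a = (0)(-2) + (-24)(2) + (0)(1) = -48

-48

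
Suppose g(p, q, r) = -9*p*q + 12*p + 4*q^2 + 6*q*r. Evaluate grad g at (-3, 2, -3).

∂g/∂p = -9*q + 12
∂g/∂q = -9*p + 8*q + 6*r
∂g/∂r = 6*q
∇g = (-9*q + 12, -9*p + 8*q + 6*r, 6*q)
At (-3, 2, -3): (-6, 25, 12).

(-6, 25, 12)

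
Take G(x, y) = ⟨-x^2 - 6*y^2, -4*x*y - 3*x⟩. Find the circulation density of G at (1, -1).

∂G₂/∂x = -4*y - 3
∂G₁/∂y = -12*y
Scalar curl = 8*y - 3
At (1, -1): -11.

-11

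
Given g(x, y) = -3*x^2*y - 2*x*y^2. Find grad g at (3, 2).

(-44, -51)

∂g/∂x = -6*x*y - 2*y^2
∂g/∂y = -3*x^2 - 4*x*y
∇g = (-6*x*y - 2*y^2, -3*x^2 - 4*x*y)
At (3, 2): (-44, -51).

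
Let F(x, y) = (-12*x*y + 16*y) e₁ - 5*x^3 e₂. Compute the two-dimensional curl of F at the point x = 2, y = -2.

∂F₂/∂x = -15*x^2
∂F₁/∂y = -12*x + 16
Scalar curl = -15*x^2 + 12*x - 16
At (2, -2): -52.

-52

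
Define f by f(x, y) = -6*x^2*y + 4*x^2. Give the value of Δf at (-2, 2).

∂²f/∂x² = 4*(-3*y + 2)
∂²f/∂y² = 0
∇²f = -12*y + 8
At (-2, 2): -16.

-16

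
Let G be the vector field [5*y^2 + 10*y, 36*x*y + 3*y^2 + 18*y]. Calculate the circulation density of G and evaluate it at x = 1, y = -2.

∂G₂/∂x = 36*y
∂G₁/∂y = 10*y + 10
Scalar curl = 26*y - 10
At (1, -2): -62.

-62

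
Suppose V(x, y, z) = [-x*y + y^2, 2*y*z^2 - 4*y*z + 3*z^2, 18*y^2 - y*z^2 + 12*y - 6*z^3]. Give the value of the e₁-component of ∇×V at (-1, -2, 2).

(∇×V)_1 = ∂V₃/∂y − ∂V₂/∂z
= 36*y - z^2 + 12 − (4*y*z - 4*y + 6*z)
= -4*y*z + 40*y - z^2 - 6*z + 12
At (-1, -2, 2): -68.

-68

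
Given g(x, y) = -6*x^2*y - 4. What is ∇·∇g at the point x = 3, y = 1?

-12

∂²g/∂x² = -12*y
∂²g/∂y² = 0
∇²g = -12*y
At (3, 1): -12.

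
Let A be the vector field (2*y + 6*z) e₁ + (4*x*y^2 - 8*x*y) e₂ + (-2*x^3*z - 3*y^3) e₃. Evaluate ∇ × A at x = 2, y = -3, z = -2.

(∇×A)₁ = ∂A₃/∂y − ∂A₂/∂z = -9*y^2
(∇×A)₂ = ∂A₁/∂z − ∂A₃/∂x = 6*x^2*z + 6
(∇×A)₃ = ∂A₂/∂x − ∂A₁/∂y = 4*y^2 - 8*y - 2
∇×A = (-9*y^2, 6*x^2*z + 6, 4*y^2 - 8*y - 2)
At (2, -3, -2): (-81, -42, 58).

(-81, -42, 58)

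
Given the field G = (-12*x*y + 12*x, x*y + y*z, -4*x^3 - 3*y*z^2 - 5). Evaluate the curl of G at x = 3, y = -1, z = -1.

(-2, 108, 35)

(∇×G)₁ = ∂G₃/∂y − ∂G₂/∂z = -y - 3*z^2
(∇×G)₂ = ∂G₁/∂z − ∂G₃/∂x = 12*x^2
(∇×G)₃ = ∂G₂/∂x − ∂G₁/∂y = 12*x + y
∇×G = (-y - 3*z^2, 12*x^2, 12*x + y)
At (3, -1, -1): (-2, 108, 35).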